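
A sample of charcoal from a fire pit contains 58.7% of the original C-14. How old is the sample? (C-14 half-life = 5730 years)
Age = t½ × log₂(1/ratio) = 4404 years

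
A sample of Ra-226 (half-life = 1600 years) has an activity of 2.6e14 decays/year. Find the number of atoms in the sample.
N = A/λ = 6.002e17 atoms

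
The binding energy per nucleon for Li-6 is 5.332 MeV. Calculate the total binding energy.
B.E. = 5.332 × 6 = 31.99 MeV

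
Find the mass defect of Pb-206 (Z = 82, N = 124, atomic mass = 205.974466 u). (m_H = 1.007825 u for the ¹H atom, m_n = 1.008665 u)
Δm = Z·m_H + N·m_n − M = 1.742 u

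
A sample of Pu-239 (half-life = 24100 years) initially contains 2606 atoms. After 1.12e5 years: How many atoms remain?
N = N₀(1/2)^(t/t½) = 104 atoms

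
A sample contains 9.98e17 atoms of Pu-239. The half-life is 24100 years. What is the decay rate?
A = λN = 2.87e13 decays/year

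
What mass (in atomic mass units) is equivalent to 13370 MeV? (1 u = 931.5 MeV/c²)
m = E/c² = 14.35 u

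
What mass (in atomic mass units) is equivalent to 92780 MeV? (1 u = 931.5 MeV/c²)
m = E/c² = 99.6 u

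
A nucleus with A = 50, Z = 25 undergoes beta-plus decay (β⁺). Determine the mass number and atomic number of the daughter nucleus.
Daughter: A = 50, Z = 24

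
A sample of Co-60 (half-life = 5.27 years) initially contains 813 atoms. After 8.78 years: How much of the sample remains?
N = N₀(1/2)^(t/t½) = 256.2 atoms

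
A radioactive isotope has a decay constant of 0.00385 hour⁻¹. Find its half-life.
t½ = ln(2)/λ = 180 hours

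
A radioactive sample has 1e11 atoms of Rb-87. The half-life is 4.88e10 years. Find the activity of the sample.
A = λN = 1.42 decays/year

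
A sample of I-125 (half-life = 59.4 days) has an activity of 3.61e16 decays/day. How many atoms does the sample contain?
N = A/λ = 3.094e18 atoms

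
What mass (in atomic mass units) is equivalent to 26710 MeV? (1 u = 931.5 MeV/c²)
m = E/c² = 28.67 u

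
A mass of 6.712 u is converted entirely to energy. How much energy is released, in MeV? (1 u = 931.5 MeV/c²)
E = mc² = 6252 MeV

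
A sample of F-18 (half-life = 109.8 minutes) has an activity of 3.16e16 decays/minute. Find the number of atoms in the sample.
N = A/λ = 5.006e18 atoms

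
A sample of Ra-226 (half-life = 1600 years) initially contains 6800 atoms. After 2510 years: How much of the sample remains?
N = N₀(1/2)^(t/t½) = 2292 atoms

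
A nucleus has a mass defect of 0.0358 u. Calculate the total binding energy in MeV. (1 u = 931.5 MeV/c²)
B.E. = Δm × 931.5 = 33.35 MeV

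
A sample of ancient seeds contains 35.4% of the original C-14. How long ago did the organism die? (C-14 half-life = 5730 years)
Age = t½ × log₂(1/ratio) = 8585 years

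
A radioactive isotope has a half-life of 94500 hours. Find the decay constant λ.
λ = ln(2)/t½ = 7.335e-6 hour⁻¹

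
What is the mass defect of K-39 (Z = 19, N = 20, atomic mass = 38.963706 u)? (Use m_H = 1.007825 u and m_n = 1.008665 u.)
Δm = Z·m_H + N·m_n − M = 0.3583 u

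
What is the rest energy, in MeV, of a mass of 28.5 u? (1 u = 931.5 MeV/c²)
E = mc² = 26550 MeV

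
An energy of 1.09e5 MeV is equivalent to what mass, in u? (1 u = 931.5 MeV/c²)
m = E/c² = 117 u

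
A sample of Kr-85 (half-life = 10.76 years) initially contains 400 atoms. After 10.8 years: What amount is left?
N = N₀(1/2)^(t/t½) = 199.5 atoms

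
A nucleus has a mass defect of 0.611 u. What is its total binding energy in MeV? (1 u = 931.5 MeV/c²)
B.E. = Δm × 931.5 = 569.1 MeV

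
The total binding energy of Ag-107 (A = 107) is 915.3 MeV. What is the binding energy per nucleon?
B.E./A = 915.3/107 = 8.554 MeV/nucleon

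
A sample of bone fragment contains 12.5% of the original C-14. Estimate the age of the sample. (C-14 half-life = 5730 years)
Age = t½ × log₂(1/ratio) = 17190 years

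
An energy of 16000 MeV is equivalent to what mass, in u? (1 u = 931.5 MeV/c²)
m = E/c² = 17.18 u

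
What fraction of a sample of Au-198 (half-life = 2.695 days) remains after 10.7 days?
N/N₀ = (1/2)^(t/t½) = 0.0638 = 6.38%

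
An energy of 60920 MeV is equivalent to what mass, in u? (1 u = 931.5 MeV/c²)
m = E/c² = 65.4 u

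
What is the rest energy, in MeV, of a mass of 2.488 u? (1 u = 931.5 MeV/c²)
E = mc² = 2318 MeV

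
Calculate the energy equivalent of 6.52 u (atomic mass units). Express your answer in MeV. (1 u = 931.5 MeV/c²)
E = mc² = 6073 MeV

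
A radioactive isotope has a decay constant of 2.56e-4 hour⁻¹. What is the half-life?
t½ = ln(2)/λ = 2708 hours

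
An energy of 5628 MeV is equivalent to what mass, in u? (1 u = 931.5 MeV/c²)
m = E/c² = 6.042 u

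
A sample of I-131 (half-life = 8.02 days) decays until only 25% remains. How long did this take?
t = t½ × log₂(N₀/N) = 16.04 days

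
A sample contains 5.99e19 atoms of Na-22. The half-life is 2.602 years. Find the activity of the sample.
A = λN = 1.596e19 decays/year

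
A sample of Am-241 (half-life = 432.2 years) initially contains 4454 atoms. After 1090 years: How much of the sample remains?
N = N₀(1/2)^(t/t½) = 775.5 atoms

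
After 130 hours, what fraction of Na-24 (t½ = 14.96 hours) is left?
N/N₀ = (1/2)^(t/t½) = 0.002422 = 0.242%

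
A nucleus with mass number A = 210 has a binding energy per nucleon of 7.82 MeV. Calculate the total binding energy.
B.E. = 7.82 × 210 = 1642 MeV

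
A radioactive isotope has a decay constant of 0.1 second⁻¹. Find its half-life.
t½ = ln(2)/λ = 6.931 seconds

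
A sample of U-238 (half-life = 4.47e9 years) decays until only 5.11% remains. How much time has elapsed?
t = t½ × log₂(N₀/N) = 1.918e10 years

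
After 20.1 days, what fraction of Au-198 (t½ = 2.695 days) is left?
N/N₀ = (1/2)^(t/t½) = 0.005686 = 0.569%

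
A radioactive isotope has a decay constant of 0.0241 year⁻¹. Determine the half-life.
t½ = ln(2)/λ = 28.76 years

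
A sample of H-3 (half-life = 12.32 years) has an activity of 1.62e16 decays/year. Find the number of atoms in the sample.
N = A/λ = 2.879e17 atoms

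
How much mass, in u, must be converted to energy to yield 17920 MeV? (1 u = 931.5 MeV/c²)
m = E/c² = 19.24 u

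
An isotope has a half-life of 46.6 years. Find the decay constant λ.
λ = ln(2)/t½ = 0.01487 year⁻¹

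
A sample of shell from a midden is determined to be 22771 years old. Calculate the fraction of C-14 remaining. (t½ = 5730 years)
N/N₀ = (1/2)^(t/t½) = 0.06364 = 6.36%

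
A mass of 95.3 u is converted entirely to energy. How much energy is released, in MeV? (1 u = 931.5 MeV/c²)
E = mc² = 88770 MeV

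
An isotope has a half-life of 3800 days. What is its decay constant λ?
λ = ln(2)/t½ = 1.824e-4 day⁻¹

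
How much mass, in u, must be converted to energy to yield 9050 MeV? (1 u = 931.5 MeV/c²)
m = E/c² = 9.716 u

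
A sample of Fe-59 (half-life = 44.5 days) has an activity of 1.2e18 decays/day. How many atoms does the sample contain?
N = A/λ = 7.704e19 atoms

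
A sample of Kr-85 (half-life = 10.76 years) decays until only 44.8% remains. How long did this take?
t = t½ × log₂(N₀/N) = 12.46 years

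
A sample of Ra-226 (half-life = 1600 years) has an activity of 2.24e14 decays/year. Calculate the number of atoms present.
N = A/λ = 5.171e17 atoms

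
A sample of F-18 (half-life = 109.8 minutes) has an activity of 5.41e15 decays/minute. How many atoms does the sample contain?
N = A/λ = 8.57e17 atoms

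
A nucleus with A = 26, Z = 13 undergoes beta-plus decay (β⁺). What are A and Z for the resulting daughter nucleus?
Daughter: A = 26, Z = 12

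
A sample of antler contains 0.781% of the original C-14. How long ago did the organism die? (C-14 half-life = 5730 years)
Age = t½ × log₂(1/ratio) = 40110 years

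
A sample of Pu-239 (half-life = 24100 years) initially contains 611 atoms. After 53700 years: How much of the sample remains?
N = N₀(1/2)^(t/t½) = 130.4 atoms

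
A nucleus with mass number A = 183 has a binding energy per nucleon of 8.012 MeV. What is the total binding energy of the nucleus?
B.E. = 8.012 × 183 = 1466 MeV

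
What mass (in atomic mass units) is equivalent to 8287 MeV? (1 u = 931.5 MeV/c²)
m = E/c² = 8.896 u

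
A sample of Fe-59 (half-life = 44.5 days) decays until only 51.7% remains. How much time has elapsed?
t = t½ × log₂(N₀/N) = 42.35 days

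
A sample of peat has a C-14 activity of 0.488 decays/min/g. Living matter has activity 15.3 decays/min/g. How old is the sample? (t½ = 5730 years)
Age = t½ × log₂(A₀/A) = 28480 years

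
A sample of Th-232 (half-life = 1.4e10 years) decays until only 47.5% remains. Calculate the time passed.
t = t½ × log₂(N₀/N) = 1.504e10 years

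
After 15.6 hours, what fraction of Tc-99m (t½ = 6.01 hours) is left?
N/N₀ = (1/2)^(t/t½) = 0.1654 = 16.5%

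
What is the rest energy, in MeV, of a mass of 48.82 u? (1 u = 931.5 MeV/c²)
E = mc² = 45480 MeV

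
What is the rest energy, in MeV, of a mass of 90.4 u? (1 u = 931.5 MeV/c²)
E = mc² = 84210 MeV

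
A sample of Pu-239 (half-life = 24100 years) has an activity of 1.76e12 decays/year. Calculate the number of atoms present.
N = A/λ = 6.119e16 atoms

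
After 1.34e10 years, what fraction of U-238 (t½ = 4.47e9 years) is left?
N/N₀ = (1/2)^(t/t½) = 0.1252 = 12.5%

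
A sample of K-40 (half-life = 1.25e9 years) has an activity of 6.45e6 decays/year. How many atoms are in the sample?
N = A/λ = 1.163e16 atoms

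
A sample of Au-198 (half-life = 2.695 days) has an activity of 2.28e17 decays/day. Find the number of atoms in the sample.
N = A/λ = 8.865e17 atoms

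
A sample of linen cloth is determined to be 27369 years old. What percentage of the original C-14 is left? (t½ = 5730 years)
N/N₀ = (1/2)^(t/t½) = 0.03649 = 3.65%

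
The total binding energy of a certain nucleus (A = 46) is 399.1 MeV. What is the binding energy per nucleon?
B.E./A = 399.1/46 = 8.676 MeV/nucleon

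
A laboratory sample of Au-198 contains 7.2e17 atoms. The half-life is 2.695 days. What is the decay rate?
A = λN = 1.852e17 decays/day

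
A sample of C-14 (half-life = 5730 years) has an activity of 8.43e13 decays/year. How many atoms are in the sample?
N = A/λ = 6.969e17 atoms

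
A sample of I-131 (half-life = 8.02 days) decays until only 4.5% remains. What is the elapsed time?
t = t½ × log₂(N₀/N) = 35.88 days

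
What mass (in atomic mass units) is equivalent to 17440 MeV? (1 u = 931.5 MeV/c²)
m = E/c² = 18.72 u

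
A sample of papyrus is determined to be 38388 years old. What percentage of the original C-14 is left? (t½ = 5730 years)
N/N₀ = (1/2)^(t/t½) = 0.009622 = 0.962%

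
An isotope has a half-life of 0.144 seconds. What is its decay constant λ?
λ = ln(2)/t½ = 4.814 second⁻¹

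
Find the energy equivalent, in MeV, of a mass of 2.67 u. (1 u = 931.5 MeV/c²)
E = mc² = 2487 MeV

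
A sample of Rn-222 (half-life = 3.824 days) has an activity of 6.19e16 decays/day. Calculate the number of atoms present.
N = A/λ = 3.415e17 atoms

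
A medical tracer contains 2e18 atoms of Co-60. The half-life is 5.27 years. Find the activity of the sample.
A = λN = 2.631e17 decays/year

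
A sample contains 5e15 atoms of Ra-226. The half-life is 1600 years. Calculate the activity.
A = λN = 2.166e12 decays/year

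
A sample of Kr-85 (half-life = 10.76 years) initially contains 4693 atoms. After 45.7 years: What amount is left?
N = N₀(1/2)^(t/t½) = 247.1 atoms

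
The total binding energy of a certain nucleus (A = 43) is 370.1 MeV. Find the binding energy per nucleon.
B.E./A = 370.1/43 = 8.607 MeV/nucleon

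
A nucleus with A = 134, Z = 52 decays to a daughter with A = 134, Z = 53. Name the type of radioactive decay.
ΔA = 0, ΔZ = +1 ⇒ beta-minus decay (β⁻)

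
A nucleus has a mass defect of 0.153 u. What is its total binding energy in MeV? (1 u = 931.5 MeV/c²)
B.E. = Δm × 931.5 = 142.5 MeV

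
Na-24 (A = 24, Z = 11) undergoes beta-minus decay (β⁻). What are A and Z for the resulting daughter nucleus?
Daughter: A = 24, Z = 12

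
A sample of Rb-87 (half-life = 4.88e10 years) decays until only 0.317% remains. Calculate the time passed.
t = t½ × log₂(N₀/N) = 4.051e11 years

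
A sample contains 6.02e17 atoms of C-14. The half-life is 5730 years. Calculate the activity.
A = λN = 7.282e13 decays/year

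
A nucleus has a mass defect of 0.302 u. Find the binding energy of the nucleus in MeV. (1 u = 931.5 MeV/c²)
B.E. = Δm × 931.5 = 281.3 MeV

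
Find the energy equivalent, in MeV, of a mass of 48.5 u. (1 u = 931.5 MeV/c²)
E = mc² = 45180 MeV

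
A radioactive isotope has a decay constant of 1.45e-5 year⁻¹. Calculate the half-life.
t½ = ln(2)/λ = 47800 years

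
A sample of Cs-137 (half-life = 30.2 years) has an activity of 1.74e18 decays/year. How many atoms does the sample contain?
N = A/λ = 7.581e19 atoms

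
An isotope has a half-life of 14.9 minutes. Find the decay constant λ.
λ = ln(2)/t½ = 0.04652 minute⁻¹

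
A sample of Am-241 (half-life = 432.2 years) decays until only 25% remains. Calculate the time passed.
t = t½ × log₂(N₀/N) = 864.4 years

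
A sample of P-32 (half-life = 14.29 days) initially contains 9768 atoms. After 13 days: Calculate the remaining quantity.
N = N₀(1/2)^(t/t½) = 5199 atoms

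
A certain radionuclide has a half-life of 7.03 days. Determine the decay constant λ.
λ = ln(2)/t½ = 0.0986 day⁻¹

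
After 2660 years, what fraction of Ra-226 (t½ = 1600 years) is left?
N/N₀ = (1/2)^(t/t½) = 0.3159 = 31.6%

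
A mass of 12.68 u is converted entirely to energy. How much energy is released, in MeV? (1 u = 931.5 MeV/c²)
E = mc² = 11810 MeV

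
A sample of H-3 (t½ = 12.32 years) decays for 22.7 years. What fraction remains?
N/N₀ = (1/2)^(t/t½) = 0.2788 = 27.9%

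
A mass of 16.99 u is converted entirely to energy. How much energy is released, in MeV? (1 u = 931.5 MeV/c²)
E = mc² = 15830 MeV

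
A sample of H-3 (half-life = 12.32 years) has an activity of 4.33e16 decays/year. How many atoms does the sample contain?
N = A/λ = 7.696e17 atoms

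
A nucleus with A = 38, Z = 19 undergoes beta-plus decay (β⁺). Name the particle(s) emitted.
β⁺: positron (e⁺) + neutrino (νₑ)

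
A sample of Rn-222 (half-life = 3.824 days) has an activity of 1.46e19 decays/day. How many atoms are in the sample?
N = A/λ = 8.055e19 atoms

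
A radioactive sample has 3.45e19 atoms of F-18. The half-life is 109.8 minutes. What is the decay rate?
A = λN = 2.178e17 decays/minute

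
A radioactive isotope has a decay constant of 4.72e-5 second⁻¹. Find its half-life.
t½ = ln(2)/λ = 14690 seconds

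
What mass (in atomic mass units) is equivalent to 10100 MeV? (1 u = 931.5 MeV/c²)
m = E/c² = 10.84 u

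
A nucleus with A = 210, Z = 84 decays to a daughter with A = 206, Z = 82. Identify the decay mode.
ΔA = -4, ΔZ = -2 ⇒ alpha decay (α)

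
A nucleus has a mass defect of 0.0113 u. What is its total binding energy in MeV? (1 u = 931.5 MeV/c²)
B.E. = Δm × 931.5 = 10.53 MeV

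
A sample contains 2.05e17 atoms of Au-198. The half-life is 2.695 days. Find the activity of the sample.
A = λN = 5.273e16 decays/day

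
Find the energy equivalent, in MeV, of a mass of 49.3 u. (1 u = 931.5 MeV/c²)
E = mc² = 45920 MeV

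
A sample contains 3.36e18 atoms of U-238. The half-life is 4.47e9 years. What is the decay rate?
A = λN = 5.21e8 decays/year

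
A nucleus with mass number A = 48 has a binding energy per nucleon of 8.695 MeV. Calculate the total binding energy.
B.E. = 8.695 × 48 = 417.4 MeV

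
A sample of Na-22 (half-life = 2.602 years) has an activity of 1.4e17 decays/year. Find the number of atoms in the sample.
N = A/λ = 5.255e17 atoms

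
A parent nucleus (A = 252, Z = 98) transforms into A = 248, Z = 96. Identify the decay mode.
ΔA = -4, ΔZ = -2 ⇒ alpha decay (α)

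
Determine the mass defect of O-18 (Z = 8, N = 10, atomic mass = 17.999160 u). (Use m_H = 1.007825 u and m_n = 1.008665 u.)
Δm = Z·m_H + N·m_n − M = 0.1501 u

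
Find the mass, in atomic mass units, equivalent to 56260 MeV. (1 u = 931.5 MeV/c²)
m = E/c² = 60.4 u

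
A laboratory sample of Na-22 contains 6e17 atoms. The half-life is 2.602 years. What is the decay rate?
A = λN = 1.598e17 decays/year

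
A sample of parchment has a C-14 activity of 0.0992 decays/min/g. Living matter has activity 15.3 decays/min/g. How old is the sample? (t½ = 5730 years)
Age = t½ × log₂(A₀/A) = 41650 years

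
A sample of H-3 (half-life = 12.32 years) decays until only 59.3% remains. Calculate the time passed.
t = t½ × log₂(N₀/N) = 9.288 years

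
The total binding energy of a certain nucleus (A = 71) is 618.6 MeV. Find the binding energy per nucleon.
B.E./A = 618.6/71 = 8.713 MeV/nucleon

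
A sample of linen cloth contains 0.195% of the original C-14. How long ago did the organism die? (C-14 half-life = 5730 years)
Age = t½ × log₂(1/ratio) = 51580 years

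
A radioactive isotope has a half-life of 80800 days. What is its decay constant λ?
λ = ln(2)/t½ = 8.579e-6 day⁻¹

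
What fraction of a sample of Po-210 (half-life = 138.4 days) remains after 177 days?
N/N₀ = (1/2)^(t/t½) = 0.4121 = 41.2%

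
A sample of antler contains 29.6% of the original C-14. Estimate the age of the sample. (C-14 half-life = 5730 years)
Age = t½ × log₂(1/ratio) = 10060 years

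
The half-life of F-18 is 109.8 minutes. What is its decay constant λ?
λ = ln(2)/t½ = 0.006313 minute⁻¹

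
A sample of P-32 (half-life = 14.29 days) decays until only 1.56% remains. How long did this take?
t = t½ × log₂(N₀/N) = 85.77 days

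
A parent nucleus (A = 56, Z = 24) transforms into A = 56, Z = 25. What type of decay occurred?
ΔA = 0, ΔZ = +1 ⇒ beta-minus decay (β⁻)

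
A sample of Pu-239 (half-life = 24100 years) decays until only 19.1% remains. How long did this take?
t = t½ × log₂(N₀/N) = 57560 years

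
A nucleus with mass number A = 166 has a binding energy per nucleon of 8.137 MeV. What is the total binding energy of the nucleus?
B.E. = 8.137 × 166 = 1351 MeV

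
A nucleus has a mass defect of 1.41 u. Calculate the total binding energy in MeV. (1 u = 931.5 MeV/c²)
B.E. = Δm × 931.5 = 1313 MeV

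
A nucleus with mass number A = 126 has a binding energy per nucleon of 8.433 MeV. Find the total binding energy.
B.E. = 8.433 × 126 = 1063 MeV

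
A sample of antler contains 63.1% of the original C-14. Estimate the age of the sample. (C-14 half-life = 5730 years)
Age = t½ × log₂(1/ratio) = 3806 years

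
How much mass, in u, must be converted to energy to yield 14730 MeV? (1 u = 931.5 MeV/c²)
m = E/c² = 15.81 u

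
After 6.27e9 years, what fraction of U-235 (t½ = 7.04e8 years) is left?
N/N₀ = (1/2)^(t/t½) = 0.002084 = 0.208%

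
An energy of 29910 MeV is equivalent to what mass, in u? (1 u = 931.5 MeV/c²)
m = E/c² = 32.11 u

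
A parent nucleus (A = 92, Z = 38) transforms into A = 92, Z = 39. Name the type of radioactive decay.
ΔA = 0, ΔZ = +1 ⇒ beta-minus decay (β⁻)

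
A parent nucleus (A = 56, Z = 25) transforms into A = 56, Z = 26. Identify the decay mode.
ΔA = 0, ΔZ = +1 ⇒ beta-minus decay (β⁻)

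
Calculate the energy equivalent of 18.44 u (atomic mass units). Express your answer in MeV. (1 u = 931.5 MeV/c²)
E = mc² = 17180 MeV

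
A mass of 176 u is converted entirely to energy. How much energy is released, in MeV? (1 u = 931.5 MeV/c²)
E = mc² = 1.639e5 MeV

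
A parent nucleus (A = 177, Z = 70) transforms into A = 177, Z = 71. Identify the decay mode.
ΔA = 0, ΔZ = +1 ⇒ beta-minus decay (β⁻)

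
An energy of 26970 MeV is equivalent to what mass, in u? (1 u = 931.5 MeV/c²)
m = E/c² = 28.95 u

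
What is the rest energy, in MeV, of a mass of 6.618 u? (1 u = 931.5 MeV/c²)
E = mc² = 6165 MeV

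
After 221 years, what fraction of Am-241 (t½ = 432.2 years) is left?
N/N₀ = (1/2)^(t/t½) = 0.7016 = 70.2%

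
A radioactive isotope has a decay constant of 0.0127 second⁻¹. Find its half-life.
t½ = ln(2)/λ = 54.58 seconds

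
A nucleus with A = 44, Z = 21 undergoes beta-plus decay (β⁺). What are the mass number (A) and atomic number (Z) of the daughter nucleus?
Daughter: A = 44, Z = 20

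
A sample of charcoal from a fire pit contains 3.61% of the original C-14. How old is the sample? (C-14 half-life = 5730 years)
Age = t½ × log₂(1/ratio) = 27460 years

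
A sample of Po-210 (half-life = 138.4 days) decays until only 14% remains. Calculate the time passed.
t = t½ × log₂(N₀/N) = 392.6 days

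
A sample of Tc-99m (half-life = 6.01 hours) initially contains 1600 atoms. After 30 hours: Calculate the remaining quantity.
N = N₀(1/2)^(t/t½) = 50.29 atoms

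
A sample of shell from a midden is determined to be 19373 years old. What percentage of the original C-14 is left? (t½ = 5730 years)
N/N₀ = (1/2)^(t/t½) = 0.09599 = 9.6%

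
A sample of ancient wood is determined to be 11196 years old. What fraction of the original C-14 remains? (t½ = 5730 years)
N/N₀ = (1/2)^(t/t½) = 0.2581 = 25.8%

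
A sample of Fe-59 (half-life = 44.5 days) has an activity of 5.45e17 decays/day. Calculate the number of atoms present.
N = A/λ = 3.499e19 atoms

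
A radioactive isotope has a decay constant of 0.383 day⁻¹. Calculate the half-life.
t½ = ln(2)/λ = 1.81 days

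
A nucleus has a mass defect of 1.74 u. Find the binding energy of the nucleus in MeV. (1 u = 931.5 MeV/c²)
B.E. = Δm × 931.5 = 1621 MeV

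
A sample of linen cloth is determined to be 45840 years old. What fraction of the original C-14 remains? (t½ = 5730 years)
N/N₀ = (1/2)^(t/t½) = 0.003906 = 0.391%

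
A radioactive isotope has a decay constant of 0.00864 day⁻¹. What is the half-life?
t½ = ln(2)/λ = 80.23 days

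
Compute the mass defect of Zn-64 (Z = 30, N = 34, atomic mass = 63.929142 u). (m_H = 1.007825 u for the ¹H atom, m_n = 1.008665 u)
Δm = Z·m_H + N·m_n − M = 0.6002 u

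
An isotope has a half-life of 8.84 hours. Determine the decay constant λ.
λ = ln(2)/t½ = 0.07841 hour⁻¹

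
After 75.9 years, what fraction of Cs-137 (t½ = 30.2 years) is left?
N/N₀ = (1/2)^(t/t½) = 0.1752 = 17.5%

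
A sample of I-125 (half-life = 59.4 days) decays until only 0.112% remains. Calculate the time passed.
t = t½ × log₂(N₀/N) = 582.3 days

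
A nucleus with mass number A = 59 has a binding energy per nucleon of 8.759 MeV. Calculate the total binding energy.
B.E. = 8.759 × 59 = 516.8 MeV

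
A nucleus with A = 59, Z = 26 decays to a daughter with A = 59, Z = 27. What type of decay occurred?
ΔA = 0, ΔZ = +1 ⇒ beta-minus decay (β⁻)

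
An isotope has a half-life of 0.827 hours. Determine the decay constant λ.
λ = ln(2)/t½ = 0.8381 hour⁻¹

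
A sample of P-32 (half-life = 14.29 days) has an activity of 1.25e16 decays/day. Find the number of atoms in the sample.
N = A/λ = 2.577e17 atoms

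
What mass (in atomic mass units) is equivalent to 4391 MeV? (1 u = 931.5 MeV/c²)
m = E/c² = 4.714 u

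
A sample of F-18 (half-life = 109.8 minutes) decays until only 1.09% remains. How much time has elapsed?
t = t½ × log₂(N₀/N) = 715.8 minutes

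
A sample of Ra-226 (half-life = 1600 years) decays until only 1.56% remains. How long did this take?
t = t½ × log₂(N₀/N) = 9604 years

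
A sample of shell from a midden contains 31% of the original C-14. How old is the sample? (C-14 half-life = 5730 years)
Age = t½ × log₂(1/ratio) = 9682 years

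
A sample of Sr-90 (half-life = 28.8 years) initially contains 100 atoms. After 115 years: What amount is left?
N = N₀(1/2)^(t/t½) = 6.28 atoms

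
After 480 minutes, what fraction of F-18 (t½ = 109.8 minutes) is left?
N/N₀ = (1/2)^(t/t½) = 0.04831 = 4.83%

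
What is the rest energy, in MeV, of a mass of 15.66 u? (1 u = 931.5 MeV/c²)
E = mc² = 14590 MeV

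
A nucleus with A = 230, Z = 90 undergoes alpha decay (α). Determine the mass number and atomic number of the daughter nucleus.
Daughter: A = 226, Z = 88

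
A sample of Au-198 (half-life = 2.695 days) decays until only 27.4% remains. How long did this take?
t = t½ × log₂(N₀/N) = 5.034 days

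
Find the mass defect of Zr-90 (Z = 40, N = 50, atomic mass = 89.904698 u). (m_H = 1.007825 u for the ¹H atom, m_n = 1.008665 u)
Δm = Z·m_H + N·m_n − M = 0.8416 u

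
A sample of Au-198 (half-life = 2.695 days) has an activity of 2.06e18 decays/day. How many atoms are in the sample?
N = A/λ = 8.009e18 atoms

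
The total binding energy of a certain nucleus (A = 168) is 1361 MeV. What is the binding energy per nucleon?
B.E./A = 1361/168 = 8.101 MeV/nucleon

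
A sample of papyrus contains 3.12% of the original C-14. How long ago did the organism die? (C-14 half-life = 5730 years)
Age = t½ × log₂(1/ratio) = 28660 years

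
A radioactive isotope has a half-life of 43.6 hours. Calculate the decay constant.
λ = ln(2)/t½ = 0.0159 hour⁻¹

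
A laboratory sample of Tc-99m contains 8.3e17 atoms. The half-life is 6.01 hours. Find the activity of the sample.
A = λN = 9.573e16 decays/hour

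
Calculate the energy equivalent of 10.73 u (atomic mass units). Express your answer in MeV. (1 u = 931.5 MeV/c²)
E = mc² = 9995 MeV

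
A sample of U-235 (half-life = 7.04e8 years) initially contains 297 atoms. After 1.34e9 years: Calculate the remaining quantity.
N = N₀(1/2)^(t/t½) = 79.39 atoms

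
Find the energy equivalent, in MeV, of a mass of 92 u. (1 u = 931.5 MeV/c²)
E = mc² = 85700 MeV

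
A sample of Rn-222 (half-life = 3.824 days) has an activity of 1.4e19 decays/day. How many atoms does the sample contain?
N = A/λ = 7.724e19 atoms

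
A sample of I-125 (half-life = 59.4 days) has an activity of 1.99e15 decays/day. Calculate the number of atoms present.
N = A/λ = 1.705e17 atoms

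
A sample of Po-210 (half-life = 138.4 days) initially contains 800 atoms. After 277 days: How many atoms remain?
N = N₀(1/2)^(t/t½) = 199.8 atoms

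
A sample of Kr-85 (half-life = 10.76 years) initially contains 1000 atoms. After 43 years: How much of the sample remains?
N = N₀(1/2)^(t/t½) = 62.66 atoms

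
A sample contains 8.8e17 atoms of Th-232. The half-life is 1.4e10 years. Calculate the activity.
A = λN = 4.357e7 decays/year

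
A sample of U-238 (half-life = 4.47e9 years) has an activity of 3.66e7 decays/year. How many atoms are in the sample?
N = A/λ = 2.36e17 atoms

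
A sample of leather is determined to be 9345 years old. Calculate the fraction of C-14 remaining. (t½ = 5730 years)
N/N₀ = (1/2)^(t/t½) = 0.3229 = 32.3%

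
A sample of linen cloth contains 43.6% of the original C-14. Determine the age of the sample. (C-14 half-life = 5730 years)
Age = t½ × log₂(1/ratio) = 6862 years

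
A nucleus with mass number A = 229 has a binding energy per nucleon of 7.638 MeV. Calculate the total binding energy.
B.E. = 7.638 × 229 = 1749 MeV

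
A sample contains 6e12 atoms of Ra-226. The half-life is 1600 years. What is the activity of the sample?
A = λN = 2.599e9 decays/year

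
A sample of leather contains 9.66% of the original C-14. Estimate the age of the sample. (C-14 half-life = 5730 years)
Age = t½ × log₂(1/ratio) = 19320 years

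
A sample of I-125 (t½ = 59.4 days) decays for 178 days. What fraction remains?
N/N₀ = (1/2)^(t/t½) = 0.1253 = 12.5%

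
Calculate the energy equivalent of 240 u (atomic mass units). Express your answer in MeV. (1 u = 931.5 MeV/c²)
E = mc² = 2.236e5 MeV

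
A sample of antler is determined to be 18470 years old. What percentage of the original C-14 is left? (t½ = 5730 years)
N/N₀ = (1/2)^(t/t½) = 0.1071 = 10.7%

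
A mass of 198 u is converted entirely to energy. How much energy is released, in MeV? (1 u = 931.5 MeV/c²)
E = mc² = 1.844e5 MeV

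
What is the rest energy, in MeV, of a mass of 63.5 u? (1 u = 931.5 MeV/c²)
E = mc² = 59150 MeV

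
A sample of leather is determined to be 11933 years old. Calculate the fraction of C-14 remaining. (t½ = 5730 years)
N/N₀ = (1/2)^(t/t½) = 0.2361 = 23.6%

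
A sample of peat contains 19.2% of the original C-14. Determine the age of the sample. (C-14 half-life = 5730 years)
Age = t½ × log₂(1/ratio) = 13640 years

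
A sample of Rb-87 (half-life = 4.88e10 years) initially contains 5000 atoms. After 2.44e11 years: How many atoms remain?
N = N₀(1/2)^(t/t½) = 156.2 atoms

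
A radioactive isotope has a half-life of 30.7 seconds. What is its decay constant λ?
λ = ln(2)/t½ = 0.02258 second⁻¹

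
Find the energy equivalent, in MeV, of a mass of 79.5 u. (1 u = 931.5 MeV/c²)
E = mc² = 74050 MeV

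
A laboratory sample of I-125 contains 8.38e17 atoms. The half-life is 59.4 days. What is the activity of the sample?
A = λN = 9.779e15 decays/day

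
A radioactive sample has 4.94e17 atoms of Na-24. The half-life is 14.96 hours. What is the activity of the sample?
A = λN = 2.289e16 decays/hour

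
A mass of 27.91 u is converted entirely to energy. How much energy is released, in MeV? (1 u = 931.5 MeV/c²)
E = mc² = 26000 MeV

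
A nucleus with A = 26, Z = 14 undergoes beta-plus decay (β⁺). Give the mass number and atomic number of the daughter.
Daughter: A = 26, Z = 13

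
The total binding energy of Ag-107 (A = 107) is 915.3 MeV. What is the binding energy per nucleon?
B.E./A = 915.3/107 = 8.554 MeV/nucleon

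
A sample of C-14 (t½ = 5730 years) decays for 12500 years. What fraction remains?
N/N₀ = (1/2)^(t/t½) = 0.2204 = 22%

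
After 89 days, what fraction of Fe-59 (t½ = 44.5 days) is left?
N/N₀ = (1/2)^(t/t½) = 0.25 = 25%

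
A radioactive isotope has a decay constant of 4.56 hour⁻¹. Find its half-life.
t½ = ln(2)/λ = 0.152 hours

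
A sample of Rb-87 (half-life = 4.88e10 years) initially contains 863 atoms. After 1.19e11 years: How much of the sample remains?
N = N₀(1/2)^(t/t½) = 159.2 atoms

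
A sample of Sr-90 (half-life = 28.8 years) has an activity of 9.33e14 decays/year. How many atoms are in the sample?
N = A/λ = 3.877e16 atoms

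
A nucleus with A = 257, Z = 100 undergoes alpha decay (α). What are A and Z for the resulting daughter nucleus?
Daughter: A = 253, Z = 98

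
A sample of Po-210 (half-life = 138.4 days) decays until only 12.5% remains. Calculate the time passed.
t = t½ × log₂(N₀/N) = 415.2 days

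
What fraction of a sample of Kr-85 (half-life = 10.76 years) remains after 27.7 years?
N/N₀ = (1/2)^(t/t½) = 0.1679 = 16.8%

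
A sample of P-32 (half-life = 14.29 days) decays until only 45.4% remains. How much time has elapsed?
t = t½ × log₂(N₀/N) = 16.28 days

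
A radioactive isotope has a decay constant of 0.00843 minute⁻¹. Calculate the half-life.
t½ = ln(2)/λ = 82.22 minutes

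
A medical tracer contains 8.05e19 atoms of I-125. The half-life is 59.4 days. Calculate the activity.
A = λN = 9.394e17 decays/day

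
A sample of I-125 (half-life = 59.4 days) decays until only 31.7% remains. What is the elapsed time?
t = t½ × log₂(N₀/N) = 98.45 days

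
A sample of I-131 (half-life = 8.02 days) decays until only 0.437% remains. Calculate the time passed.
t = t½ × log₂(N₀/N) = 62.86 days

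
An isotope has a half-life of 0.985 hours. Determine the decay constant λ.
λ = ln(2)/t½ = 0.7037 hour⁻¹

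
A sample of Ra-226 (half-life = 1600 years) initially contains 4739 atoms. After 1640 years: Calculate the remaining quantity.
N = N₀(1/2)^(t/t½) = 2329 atoms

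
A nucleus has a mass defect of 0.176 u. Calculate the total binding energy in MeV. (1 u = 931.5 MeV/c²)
B.E. = Δm × 931.5 = 163.9 MeV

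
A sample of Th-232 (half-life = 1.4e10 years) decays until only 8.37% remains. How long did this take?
t = t½ × log₂(N₀/N) = 5.01e10 years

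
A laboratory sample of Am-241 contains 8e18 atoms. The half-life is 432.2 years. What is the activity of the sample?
A = λN = 1.283e16 decays/year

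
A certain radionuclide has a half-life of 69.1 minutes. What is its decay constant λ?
λ = ln(2)/t½ = 0.01003 minute⁻¹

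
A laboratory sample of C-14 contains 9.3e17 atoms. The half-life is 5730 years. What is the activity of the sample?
A = λN = 1.125e14 decays/year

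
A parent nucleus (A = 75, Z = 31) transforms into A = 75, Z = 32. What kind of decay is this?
ΔA = 0, ΔZ = +1 ⇒ beta-minus decay (β⁻)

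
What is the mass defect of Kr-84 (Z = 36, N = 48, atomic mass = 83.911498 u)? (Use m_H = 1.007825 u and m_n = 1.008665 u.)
Δm = Z·m_H + N·m_n − M = 0.7861 u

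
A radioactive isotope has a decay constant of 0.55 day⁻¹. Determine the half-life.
t½ = ln(2)/λ = 1.26 days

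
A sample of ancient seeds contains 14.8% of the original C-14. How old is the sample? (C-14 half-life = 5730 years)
Age = t½ × log₂(1/ratio) = 15790 years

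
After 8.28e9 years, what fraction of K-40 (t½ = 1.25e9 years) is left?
N/N₀ = (1/2)^(t/t½) = 0.01014 = 1.01%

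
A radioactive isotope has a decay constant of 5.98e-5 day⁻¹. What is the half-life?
t½ = ln(2)/λ = 11590 days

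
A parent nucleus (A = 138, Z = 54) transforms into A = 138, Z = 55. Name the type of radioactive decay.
ΔA = 0, ΔZ = +1 ⇒ beta-minus decay (β⁻)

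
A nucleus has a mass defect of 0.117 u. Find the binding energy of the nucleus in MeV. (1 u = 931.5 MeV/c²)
B.E. = Δm × 931.5 = 109 MeV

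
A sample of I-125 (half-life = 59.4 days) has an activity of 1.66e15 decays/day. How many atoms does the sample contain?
N = A/λ = 1.423e17 atoms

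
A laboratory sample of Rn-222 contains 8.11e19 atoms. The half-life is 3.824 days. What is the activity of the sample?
A = λN = 1.47e19 decays/day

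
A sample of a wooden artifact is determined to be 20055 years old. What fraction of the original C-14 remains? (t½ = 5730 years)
N/N₀ = (1/2)^(t/t½) = 0.08839 = 8.84%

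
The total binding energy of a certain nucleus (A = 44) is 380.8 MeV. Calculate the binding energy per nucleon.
B.E./A = 380.8/44 = 8.655 MeV/nucleon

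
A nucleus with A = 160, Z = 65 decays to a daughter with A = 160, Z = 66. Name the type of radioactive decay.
ΔA = 0, ΔZ = +1 ⇒ beta-minus decay (β⁻)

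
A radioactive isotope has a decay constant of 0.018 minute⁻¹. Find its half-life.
t½ = ln(2)/λ = 38.51 minutes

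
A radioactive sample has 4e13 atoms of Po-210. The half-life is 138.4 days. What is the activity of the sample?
A = λN = 2.003e11 decays/day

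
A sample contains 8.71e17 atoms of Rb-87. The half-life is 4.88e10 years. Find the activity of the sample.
A = λN = 1.237e7 decays/year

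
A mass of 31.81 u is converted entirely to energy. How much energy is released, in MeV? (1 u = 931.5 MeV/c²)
E = mc² = 29630 MeV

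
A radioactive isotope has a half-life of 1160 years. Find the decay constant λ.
λ = ln(2)/t½ = 5.975e-4 year⁻¹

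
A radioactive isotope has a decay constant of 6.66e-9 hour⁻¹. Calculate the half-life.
t½ = ln(2)/λ = 1.041e8 hours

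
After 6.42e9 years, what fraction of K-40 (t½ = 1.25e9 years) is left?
N/N₀ = (1/2)^(t/t½) = 0.02844 = 2.84%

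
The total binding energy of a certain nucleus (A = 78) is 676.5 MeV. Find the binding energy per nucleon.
B.E./A = 676.5/78 = 8.673 MeV/nucleon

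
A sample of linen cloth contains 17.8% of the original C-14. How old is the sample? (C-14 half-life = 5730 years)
Age = t½ × log₂(1/ratio) = 14270 years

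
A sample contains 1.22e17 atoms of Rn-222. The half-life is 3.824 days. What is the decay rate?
A = λN = 2.211e16 decays/day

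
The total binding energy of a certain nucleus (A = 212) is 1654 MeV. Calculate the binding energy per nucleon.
B.E./A = 1654/212 = 7.802 MeV/nucleon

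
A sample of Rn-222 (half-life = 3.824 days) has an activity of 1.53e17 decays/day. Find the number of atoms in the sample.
N = A/λ = 8.441e17 atoms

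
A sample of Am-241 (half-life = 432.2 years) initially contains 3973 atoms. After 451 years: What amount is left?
N = N₀(1/2)^(t/t½) = 1927 atoms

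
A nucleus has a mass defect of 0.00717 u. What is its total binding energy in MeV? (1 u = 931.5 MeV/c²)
B.E. = Δm × 931.5 = 6.679 MeV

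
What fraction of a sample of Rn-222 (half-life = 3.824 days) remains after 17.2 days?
N/N₀ = (1/2)^(t/t½) = 0.04426 = 4.43%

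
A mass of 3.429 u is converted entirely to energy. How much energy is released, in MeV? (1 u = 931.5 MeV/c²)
E = mc² = 3194 MeV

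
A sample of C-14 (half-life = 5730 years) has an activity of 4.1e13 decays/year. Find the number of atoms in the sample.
N = A/λ = 3.389e17 atoms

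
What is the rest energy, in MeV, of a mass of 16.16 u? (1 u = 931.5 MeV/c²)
E = mc² = 15050 MeV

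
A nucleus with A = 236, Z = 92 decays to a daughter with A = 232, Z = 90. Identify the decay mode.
ΔA = -4, ΔZ = -2 ⇒ alpha decay (α)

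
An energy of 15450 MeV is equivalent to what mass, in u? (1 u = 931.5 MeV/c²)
m = E/c² = 16.59 u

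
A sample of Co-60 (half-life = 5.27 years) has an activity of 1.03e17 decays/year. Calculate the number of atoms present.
N = A/λ = 7.831e17 atoms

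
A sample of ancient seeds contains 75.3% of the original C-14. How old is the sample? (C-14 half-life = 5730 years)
Age = t½ × log₂(1/ratio) = 2345 years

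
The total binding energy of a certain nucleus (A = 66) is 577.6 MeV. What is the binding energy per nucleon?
B.E./A = 577.6/66 = 8.752 MeV/nucleon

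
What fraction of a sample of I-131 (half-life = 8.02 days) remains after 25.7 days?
N/N₀ = (1/2)^(t/t½) = 0.1085 = 10.8%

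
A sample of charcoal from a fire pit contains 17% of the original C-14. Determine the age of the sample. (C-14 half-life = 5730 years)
Age = t½ × log₂(1/ratio) = 14650 years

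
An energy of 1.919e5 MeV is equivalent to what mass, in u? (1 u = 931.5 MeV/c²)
m = E/c² = 206 u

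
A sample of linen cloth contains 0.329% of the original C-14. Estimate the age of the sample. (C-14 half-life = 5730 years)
Age = t½ × log₂(1/ratio) = 47260 years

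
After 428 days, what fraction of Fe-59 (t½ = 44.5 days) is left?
N/N₀ = (1/2)^(t/t½) = 0.001273 = 0.127%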